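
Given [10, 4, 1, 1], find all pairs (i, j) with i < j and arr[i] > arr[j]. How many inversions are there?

Finding inversions in [10, 4, 1, 1]:

(0, 1): arr[0]=10 > arr[1]=4
(0, 2): arr[0]=10 > arr[2]=1
(0, 3): arr[0]=10 > arr[3]=1
(1, 2): arr[1]=4 > arr[2]=1
(1, 3): arr[1]=4 > arr[3]=1

Total inversions: 5

The array has 5 inversion(s): (0,1), (0,2), (0,3), (1,2), (1,3). Each pair (i,j) satisfies i < j and arr[i] > arr[j].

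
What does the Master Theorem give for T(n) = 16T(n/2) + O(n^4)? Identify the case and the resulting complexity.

Master Theorem for T(n) = 16T(n/2) + O(n^4):

a = 16, b = 2, c = 4
log_b(a) = log_2(16) = 4.0000

Case 2: c = 4 = log_2(16) = 4.0000
T(n) = O(n^4 log n) = O(n^4 log n)

For T(n) = 16T(n/2) + O(n^4): log_2(16) = 4.0000. This is Case 2 of the Master Theorem (c = log_b(a), equal work at all levels), giving O(n^4 log n).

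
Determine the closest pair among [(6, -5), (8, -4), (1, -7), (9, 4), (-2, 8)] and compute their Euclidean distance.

Computing all pairwise distances among 5 points:

d((6, -5), (8, -4)) = 2.2361 <-- minimum
d((6, -5), (1, -7)) = 5.3852
d((6, -5), (9, 4)) = 9.4868
d((6, -5), (-2, 8)) = 15.2643
d((8, -4), (1, -7)) = 7.6158
d((8, -4), (9, 4)) = 8.0623
d((8, -4), (-2, 8)) = 15.6205
d((1, -7), (9, 4)) = 13.6015
d((1, -7), (-2, 8)) = 15.2971
d((9, 4), (-2, 8)) = 11.7047

Closest pair: (6, -5) and (8, -4) with distance 2.2361

The closest pair is (6, -5) and (8, -4) with Euclidean distance 2.2361. For 5 points, brute-force pairwise comparison is shown above. For large n, the divide-and-conquer algorithm (sort by x, recurse on halves, check the dividing strip) achieves O(n log n).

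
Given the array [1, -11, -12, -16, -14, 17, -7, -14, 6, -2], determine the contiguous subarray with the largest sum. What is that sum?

Using Kadane's algorithm on [1, -11, -12, -16, -14, 17, -7, -14, 6, -2]:

Scanning through the array:
Position 1 (value -11): max_ending_here = -10, max_so_far = 1
Position 2 (value -12): max_ending_here = -12, max_so_far = 1
Position 3 (value -16): max_ending_here = -16, max_so_far = 1
Position 4 (value -14): max_ending_here = -14, max_so_far = 1
Position 5 (value 17): max_ending_here = 17, max_so_far = 17
Position 6 (value -7): max_ending_here = 10, max_so_far = 17
Position 7 (value -14): max_ending_here = -4, max_so_far = 17
Position 8 (value 6): max_ending_here = 6, max_so_far = 17
Position 9 (value -2): max_ending_here = 4, max_so_far = 17

Maximum subarray: [17]
Maximum sum: 17

The maximum subarray is [17] with sum 17. This subarray runs from index 5 to index 5.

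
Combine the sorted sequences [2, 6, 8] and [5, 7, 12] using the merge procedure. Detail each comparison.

Merging process:

Compare 2 vs 5: take 2 from left. Merged: [2]
Compare 6 vs 5: take 5 from right. Merged: [2, 5]
Compare 6 vs 7: take 6 from left. Merged: [2, 5, 6]
Compare 8 vs 7: take 7 from right. Merged: [2, 5, 6, 7]
Compare 8 vs 12: take 8 from left. Merged: [2, 5, 6, 7, 8]
Append remaining from right: [12]. Merged: [2, 5, 6, 7, 8, 12]

Final merged array: [2, 5, 6, 7, 8, 12]
Total comparisons: 5

The merged array is [2, 5, 6, 7, 8, 12], requiring 5 comparisons. The merge step runs in O(n) time where n is the total number of elements.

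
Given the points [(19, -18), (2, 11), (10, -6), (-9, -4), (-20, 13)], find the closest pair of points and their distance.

Computing all pairwise distances among 5 points:

d((19, -18), (2, 11)) = 33.6155
d((19, -18), (10, -6)) = 15.0 <-- minimum
d((19, -18), (-9, -4)) = 31.305
d((19, -18), (-20, 13)) = 49.8197
d((2, 11), (10, -6)) = 18.7883
d((2, 11), (-9, -4)) = 18.6011
d((2, 11), (-20, 13)) = 22.0907
d((10, -6), (-9, -4)) = 19.105
d((10, -6), (-20, 13)) = 35.5106
d((-9, -4), (-20, 13)) = 20.2485

Closest pair: (19, -18) and (10, -6) with distance 15.0

The closest pair is (19, -18) and (10, -6) with Euclidean distance 15.0. For 5 points, brute-force pairwise comparison is shown above. For large n, the divide-and-conquer algorithm (sort by x, recurse on halves, check the dividing strip) achieves O(n log n).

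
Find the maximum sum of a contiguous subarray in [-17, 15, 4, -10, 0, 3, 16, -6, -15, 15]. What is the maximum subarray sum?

Using Kadane's algorithm on [-17, 15, 4, -10, 0, 3, 16, -6, -15, 15]:

Scanning through the array:
Position 1 (value 15): max_ending_here = 15, max_so_far = 15
Position 2 (value 4): max_ending_here = 19, max_so_far = 19
Position 3 (value -10): max_ending_here = 9, max_so_far = 19
Position 4 (value 0): max_ending_here = 9, max_so_far = 19
Position 5 (value 3): max_ending_here = 12, max_so_far = 19
Position 6 (value 16): max_ending_here = 28, max_so_far = 28
Position 7 (value -6): max_ending_here = 22, max_so_far = 28
Position 8 (value -15): max_ending_here = 7, max_so_far = 28
Position 9 (value 15): max_ending_here = 22, max_so_far = 28

Maximum subarray: [15, 4, -10, 0, 3, 16]
Maximum sum: 28

The maximum subarray is [15, 4, -10, 0, 3, 16] with sum 28. This subarray runs from index 1 to index 6.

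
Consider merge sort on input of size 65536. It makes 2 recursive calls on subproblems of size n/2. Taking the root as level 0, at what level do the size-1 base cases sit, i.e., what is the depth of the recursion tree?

For divide and conquer with division factor 2:

Problem sizes at each level:
Level 0: 65536
Level 1: 32768
Level 2: 16384
Level 3: 8192
Level 4: 4096
Level 5: 2048
Level 6: 1024
Level 7: 512
Level 8: 256
Level 9: 128
Level 10: 64
Level 11: 32
Level 12: 16
Level 13: 8
Level 14: 4
Level 15: 2
Level 16: 1

The root is level 0 and the size-1 base case is level 16 (the tree spans levels 0 through 16, i.e. 17 levels counting the root), so the depth is the number of divisions: log_2(65536) = 16

The recursion tree depth is log_2(65536) = 16. At each level, the problem size is divided by 2, so it takes 16 divisions to reduce to a base case of size 1. The algorithm makes 2 recursive calls at each level.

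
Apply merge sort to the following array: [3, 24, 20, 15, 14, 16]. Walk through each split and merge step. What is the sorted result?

Merge sort trace:

Split: [3, 24, 20, 15, 14, 16] -> [3, 24, 20] and [15, 14, 16]
  Split: [3, 24, 20] -> [3] and [24, 20]
    Split: [24, 20] -> [24] and [20]
    Merge: [24] + [20] -> [20, 24]
  Merge: [3] + [20, 24] -> [3, 20, 24]
  Split: [15, 14, 16] -> [15] and [14, 16]
    Split: [14, 16] -> [14] and [16]
    Merge: [14] + [16] -> [14, 16]
  Merge: [15] + [14, 16] -> [14, 15, 16]
Merge: [3, 20, 24] + [14, 15, 16] -> [3, 14, 15, 16, 20, 24]

Final sorted array: [3, 14, 15, 16, 20, 24]

The merge sort proceeds by recursively splitting the array and merging sorted halves.
After all merges, the sorted array is [3, 14, 15, 16, 20, 24].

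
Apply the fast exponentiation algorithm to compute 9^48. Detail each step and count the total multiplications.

Computing 9^48 by squaring (build up from 9^1; each line after the first costs one multiplication):

9^1 = 9
9^2 = (9^1)^2 = 9^2 = 81
9^3 = 9 * 9^2 = 9 * 81 = 729
9^6 = (9^3)^2 = 729^2 = 531441
9^12 = (9^6)^2 = 531441^2 = 282429536481
9^24 = (9^12)^2 = 282429536481^2 = 79766443076872509863361
9^48 = (9^24)^2 = 79766443076872509863361^2 = 6362685441135942358474828762538534230890216321

Result: 6362685441135942358474828762538534230890216321
Multiplications needed: 6 (6 lines after 9^1)

9^48 = 6362685441135942358474828762538534230890216321. Using exponentiation by squaring, this requires 6 multiplications. The key idea: if the exponent is even, square the half-power; if odd, multiply by the base once.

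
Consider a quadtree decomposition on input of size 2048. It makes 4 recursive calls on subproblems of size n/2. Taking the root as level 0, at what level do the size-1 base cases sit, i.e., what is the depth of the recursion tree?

For divide and conquer with division factor 2:

Problem sizes at each level:
Level 0: 2048
Level 1: 1024
Level 2: 512
Level 3: 256
Level 4: 128
Level 5: 64
Level 6: 32
Level 7: 16
Level 8: 8
Level 9: 4
Level 10: 2
Level 11: 1

The root is level 0 and the size-1 base case is level 11 (the tree spans levels 0 through 11, i.e. 12 levels counting the root), so the depth is the number of divisions: log_2(2048) = 11

The recursion tree depth is log_2(2048) = 11. At each level, the problem size is divided by 2, so it takes 11 divisions to reduce to a base case of size 1. The algorithm makes 4 recursive calls at each level.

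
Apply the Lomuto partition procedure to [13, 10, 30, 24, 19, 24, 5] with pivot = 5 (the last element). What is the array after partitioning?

Lomuto partition with pivot = 5:

Initial array: [13, 10, 30, 24, 19, 24, 5]

arr[0]=13 > 5: no swap
arr[1]=10 > 5: no swap
arr[2]=30 > 5: no swap
arr[3]=24 > 5: no swap
arr[4]=19 > 5: no swap
arr[5]=24 > 5: no swap

Place pivot at position 0: [5, 10, 30, 24, 19, 24, 13]
Pivot position: 0

After partitioning with pivot 5, the array becomes [5, 10, 30, 24, 19, 24, 13]. The pivot is placed at index 0. All elements to the left of the pivot are <= 5, and all elements to the right are > 5.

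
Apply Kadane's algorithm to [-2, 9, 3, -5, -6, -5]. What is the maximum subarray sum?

Using Kadane's algorithm on [-2, 9, 3, -5, -6, -5]:

Scanning through the array:
Position 1 (value 9): max_ending_here = 9, max_so_far = 9
Position 2 (value 3): max_ending_here = 12, max_so_far = 12
Position 3 (value -5): max_ending_here = 7, max_so_far = 12
Position 4 (value -6): max_ending_here = 1, max_so_far = 12
Position 5 (value -5): max_ending_here = -4, max_so_far = 12

Maximum subarray: [9, 3]
Maximum sum: 12

The maximum subarray is [9, 3] with sum 12. This subarray runs from index 1 to index 2.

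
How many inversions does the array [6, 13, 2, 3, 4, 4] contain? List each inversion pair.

Finding inversions in [6, 13, 2, 3, 4, 4]:

(0, 2): arr[0]=6 > arr[2]=2
(0, 3): arr[0]=6 > arr[3]=3
(0, 4): arr[0]=6 > arr[4]=4
(0, 5): arr[0]=6 > arr[5]=4
(1, 2): arr[1]=13 > arr[2]=2
(1, 3): arr[1]=13 > arr[3]=3
(1, 4): arr[1]=13 > arr[4]=4
(1, 5): arr[1]=13 > arr[5]=4

Total inversions: 8

The array has 8 inversion(s): (0,2), (0,3), (0,4), (0,5), (1,2), (1,3), (1,4), (1,5). Each pair (i,j) satisfies i < j and arr[i] > arr[j].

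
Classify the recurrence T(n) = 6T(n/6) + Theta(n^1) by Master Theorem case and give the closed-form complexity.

Master Theorem for T(n) = 6T(n/6) + O(n^1):

a = 6, b = 6, c = 1
log_b(a) = log_6(6) = 1.0000

Case 2: c = 1 = log_6(6) = 1.0000
T(n) = O(n^1 log n) = O(n log n)

For T(n) = 6T(n/6) + O(n^1): log_6(6) = 1.0000. This is Case 2 of the Master Theorem (c = log_b(a), equal work at all levels), giving O(n log n).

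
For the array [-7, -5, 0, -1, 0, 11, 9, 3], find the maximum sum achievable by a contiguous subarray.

Using Kadane's algorithm on [-7, -5, 0, -1, 0, 11, 9, 3]:

Scanning through the array:
Position 1 (value -5): max_ending_here = -5, max_so_far = -5
Position 2 (value 0): max_ending_here = 0, max_so_far = 0
Position 3 (value -1): max_ending_here = -1, max_so_far = 0
Position 4 (value 0): max_ending_here = 0, max_so_far = 0
Position 5 (value 11): max_ending_here = 11, max_so_far = 11
Position 6 (value 9): max_ending_here = 20, max_so_far = 20
Position 7 (value 3): max_ending_here = 23, max_so_far = 23

Maximum subarray: [0, 11, 9, 3]
Maximum sum: 23

The maximum subarray is [0, 11, 9, 3] with sum 23. This subarray runs from index 4 to index 7.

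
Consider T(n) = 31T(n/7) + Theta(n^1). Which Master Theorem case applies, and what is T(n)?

Master Theorem for T(n) = 31T(n/7) + O(n^1):

a = 31, b = 7, c = 1
log_b(a) = log_7(31) = 1.7647

Case 1: c = 1 < log_7(31) = 1.7647
T(n) = O(n^(log_7 31))

For T(n) = 31T(n/7) + O(n^1): log_7(31) = 1.7647. This is Case 1 of the Master Theorem (c < log_b(a), work dominated by leaves), giving O(n^(log_7 31)).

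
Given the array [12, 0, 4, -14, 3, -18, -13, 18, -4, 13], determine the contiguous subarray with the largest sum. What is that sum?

Using Kadane's algorithm on [12, 0, 4, -14, 3, -18, -13, 18, -4, 13]:

Scanning through the array:
Position 1 (value 0): max_ending_here = 12, max_so_far = 12
Position 2 (value 4): max_ending_here = 16, max_so_far = 16
Position 3 (value -14): max_ending_here = 2, max_so_far = 16
Position 4 (value 3): max_ending_here = 5, max_so_far = 16
Position 5 (value -18): max_ending_here = -13, max_so_far = 16
Position 6 (value -13): max_ending_here = -13, max_so_far = 16
Position 7 (value 18): max_ending_here = 18, max_so_far = 18
Position 8 (value -4): max_ending_here = 14, max_so_far = 18
Position 9 (value 13): max_ending_here = 27, max_so_far = 27

Maximum subarray: [18, -4, 13]
Maximum sum: 27

The maximum subarray is [18, -4, 13] with sum 27. This subarray runs from index 7 to index 9.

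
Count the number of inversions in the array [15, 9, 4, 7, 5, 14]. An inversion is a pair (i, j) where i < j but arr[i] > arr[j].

Finding inversions in [15, 9, 4, 7, 5, 14]:

(0, 1): arr[0]=15 > arr[1]=9
(0, 2): arr[0]=15 > arr[2]=4
(0, 3): arr[0]=15 > arr[3]=7
(0, 4): arr[0]=15 > arr[4]=5
(0, 5): arr[0]=15 > arr[5]=14
(1, 2): arr[1]=9 > arr[2]=4
(1, 3): arr[1]=9 > arr[3]=7
(1, 4): arr[1]=9 > arr[4]=5
(3, 4): arr[3]=7 > arr[4]=5

Total inversions: 9

The array has 9 inversion(s): (0,1), (0,2), (0,3), (0,4), (0,5), (1,2), (1,3), (1,4), (3,4). Each pair (i,j) satisfies i < j and arr[i] > arr[j].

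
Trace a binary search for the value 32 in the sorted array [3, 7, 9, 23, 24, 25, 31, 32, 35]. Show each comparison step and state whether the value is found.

Binary search for 32 in [3, 7, 9, 23, 24, 25, 31, 32, 35]:

lo=0, hi=8, mid=4, arr[mid]=24 -> 24 < 32, search right half
lo=5, hi=8, mid=6, arr[mid]=31 -> 31 < 32, search right half
lo=7, hi=8, mid=7, arr[mid]=32 -> Found target at index 7!

Binary search finds 32 at index 7 after 3 comparisons. The search repeatedly halves the search space by comparing with the middle element.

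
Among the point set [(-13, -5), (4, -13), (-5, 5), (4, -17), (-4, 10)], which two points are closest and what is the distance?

Computing all pairwise distances among 5 points:

d((-13, -5), (4, -13)) = 18.7883
d((-13, -5), (-5, 5)) = 12.8062
d((-13, -5), (4, -17)) = 20.8087
d((-13, -5), (-4, 10)) = 17.4929
d((4, -13), (-5, 5)) = 20.1246
d((4, -13), (4, -17)) = 4.0 <-- minimum
d((4, -13), (-4, 10)) = 24.3516
d((-5, 5), (4, -17)) = 23.7697
d((-5, 5), (-4, 10)) = 5.099
d((4, -17), (-4, 10)) = 28.1603

Closest pair: (4, -13) and (4, -17) with distance 4.0

The closest pair is (4, -13) and (4, -17) with Euclidean distance 4.0. For 5 points, brute-force pairwise comparison is shown above. For large n, the divide-and-conquer algorithm (sort by x, recurse on halves, check the dividing strip) achieves O(n log n).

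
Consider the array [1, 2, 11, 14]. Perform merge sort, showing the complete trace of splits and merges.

Merge sort trace:

Split: [1, 2, 11, 14] -> [1, 2] and [11, 14]
  Split: [1, 2] -> [1] and [2]
  Merge: [1] + [2] -> [1, 2]
  Split: [11, 14] -> [11] and [14]
  Merge: [11] + [14] -> [11, 14]
Merge: [1, 2] + [11, 14] -> [1, 2, 11, 14]

Final sorted array: [1, 2, 11, 14]

The merge sort proceeds by recursively splitting the array and merging sorted halves.
After all merges, the sorted array is [1, 2, 11, 14].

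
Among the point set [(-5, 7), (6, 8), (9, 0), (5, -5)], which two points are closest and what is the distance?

Computing all pairwise distances among 4 points:

d((-5, 7), (6, 8)) = 11.0454
d((-5, 7), (9, 0)) = 15.6525
d((-5, 7), (5, -5)) = 15.6205
d((6, 8), (9, 0)) = 8.544
d((6, 8), (5, -5)) = 13.0384
d((9, 0), (5, -5)) = 6.4031 <-- minimum

Closest pair: (9, 0) and (5, -5) with distance 6.4031

The closest pair is (9, 0) and (5, -5) with Euclidean distance 6.4031. For 4 points, brute-force pairwise comparison is shown above. For large n, the divide-and-conquer algorithm (sort by x, recurse on halves, check the dividing strip) achieves O(n log n).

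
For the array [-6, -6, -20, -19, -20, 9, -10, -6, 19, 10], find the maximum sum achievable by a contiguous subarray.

Using Kadane's algorithm on [-6, -6, -20, -19, -20, 9, -10, -6, 19, 10]:

Scanning through the array:
Position 1 (value -6): max_ending_here = -6, max_so_far = -6
Position 2 (value -20): max_ending_here = -20, max_so_far = -6
Position 3 (value -19): max_ending_here = -19, max_so_far = -6
Position 4 (value -20): max_ending_here = -20, max_so_far = -6
Position 5 (value 9): max_ending_here = 9, max_so_far = 9
Position 6 (value -10): max_ending_here = -1, max_so_far = 9
Position 7 (value -6): max_ending_here = -6, max_so_far = 9
Position 8 (value 19): max_ending_here = 19, max_so_far = 19
Position 9 (value 10): max_ending_here = 29, max_so_far = 29

Maximum subarray: [19, 10]
Maximum sum: 29

The maximum subarray is [19, 10] with sum 29. This subarray runs from index 8 to index 9.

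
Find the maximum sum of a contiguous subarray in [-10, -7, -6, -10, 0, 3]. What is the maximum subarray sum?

Using Kadane's algorithm on [-10, -7, -6, -10, 0, 3]:

Scanning through the array:
Position 1 (value -7): max_ending_here = -7, max_so_far = -7
Position 2 (value -6): max_ending_here = -6, max_so_far = -6
Position 3 (value -10): max_ending_here = -10, max_so_far = -6
Position 4 (value 0): max_ending_here = 0, max_so_far = 0
Position 5 (value 3): max_ending_here = 3, max_so_far = 3

Maximum subarray: [0, 3]
Maximum sum: 3

The maximum subarray is [0, 3] with sum 3. This subarray runs from index 4 to index 5.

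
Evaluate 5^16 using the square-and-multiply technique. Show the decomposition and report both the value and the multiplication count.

Computing 5^16 by squaring (build up from 5^1; each line after the first costs one multiplication):

5^1 = 5
5^2 = (5^1)^2 = 5^2 = 25
5^4 = (5^2)^2 = 25^2 = 625
5^8 = (5^4)^2 = 625^2 = 390625
5^16 = (5^8)^2 = 390625^2 = 152587890625

Result: 152587890625
Multiplications needed: 4 (4 lines after 5^1)

5^16 = 152587890625. Using exponentiation by squaring, this requires 4 multiplications. The key idea: if the exponent is even, square the half-power; if odd, multiply by the base once.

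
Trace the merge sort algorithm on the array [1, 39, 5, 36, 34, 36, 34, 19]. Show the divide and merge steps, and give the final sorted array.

Merge sort trace:

Split: [1, 39, 5, 36, 34, 36, 34, 19] -> [1, 39, 5, 36] and [34, 36, 34, 19]
  Split: [1, 39, 5, 36] -> [1, 39] and [5, 36]
    Split: [1, 39] -> [1] and [39]
    Merge: [1] + [39] -> [1, 39]
    Split: [5, 36] -> [5] and [36]
    Merge: [5] + [36] -> [5, 36]
  Merge: [1, 39] + [5, 36] -> [1, 5, 36, 39]
  Split: [34, 36, 34, 19] -> [34, 36] and [34, 19]
    Split: [34, 36] -> [34] and [36]
    Merge: [34] + [36] -> [34, 36]
    Split: [34, 19] -> [34] and [19]
    Merge: [34] + [19] -> [19, 34]
  Merge: [34, 36] + [19, 34] -> [19, 34, 34, 36]
Merge: [1, 5, 36, 39] + [19, 34, 34, 36] -> [1, 5, 19, 34, 34, 36, 36, 39]

Final sorted array: [1, 5, 19, 34, 34, 36, 36, 39]

The merge sort proceeds by recursively splitting the array and merging sorted halves.
After all merges, the sorted array is [1, 5, 19, 34, 34, 36, 36, 39].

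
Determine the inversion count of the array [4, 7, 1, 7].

Finding inversions in [4, 7, 1, 7]:

(0, 2): arr[0]=4 > arr[2]=1
(1, 2): arr[1]=7 > arr[2]=1

Total inversions: 2

The array has 2 inversion(s): (0,2), (1,2). Each pair (i,j) satisfies i < j and arr[i] > arr[j].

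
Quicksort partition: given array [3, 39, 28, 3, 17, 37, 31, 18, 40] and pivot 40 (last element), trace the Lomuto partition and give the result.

Lomuto partition with pivot = 40:

Initial array: [3, 39, 28, 3, 17, 37, 31, 18, 40]

arr[0]=3 <= 40: swap with position 0, array becomes [3, 39, 28, 3, 17, 37, 31, 18, 40]
arr[1]=39 <= 40: swap with position 1, array becomes [3, 39, 28, 3, 17, 37, 31, 18, 40]
arr[2]=28 <= 40: swap with position 2, array becomes [3, 39, 28, 3, 17, 37, 31, 18, 40]
arr[3]=3 <= 40: swap with position 3, array becomes [3, 39, 28, 3, 17, 37, 31, 18, 40]
arr[4]=17 <= 40: swap with position 4, array becomes [3, 39, 28, 3, 17, 37, 31, 18, 40]
arr[5]=37 <= 40: swap with position 5, array becomes [3, 39, 28, 3, 17, 37, 31, 18, 40]
arr[6]=31 <= 40: swap with position 6, array becomes [3, 39, 28, 3, 17, 37, 31, 18, 40]
arr[7]=18 <= 40: swap with position 7, array becomes [3, 39, 28, 3, 17, 37, 31, 18, 40]

Place pivot at position 8: [3, 39, 28, 3, 17, 37, 31, 18, 40]
Pivot position: 8

After partitioning with pivot 40, the array becomes [3, 39, 28, 3, 17, 37, 31, 18, 40]. The pivot is placed at index 8. All elements to the left of the pivot are <= 40, and all elements to the right are > 40.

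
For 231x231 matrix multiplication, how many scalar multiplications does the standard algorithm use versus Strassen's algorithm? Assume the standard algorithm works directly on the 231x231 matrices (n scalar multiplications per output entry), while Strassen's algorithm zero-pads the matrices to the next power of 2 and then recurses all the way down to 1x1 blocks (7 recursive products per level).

Matrix multiplication for 231x231 matrices:

Strassen's algorithm requires power-of-2 dimensions. Pad 231x231 to 256x256 (next power of 2).

Standard algorithm: 231^3 = 12326391 multiplications
Strassen's algorithm: 7^(log2(256)) = 7^8 = 5764801 multiplications
Savings: 12326391 - 5764801 = 6561590 multiplications

Standard: 12326391 multiplications (231^3). Strassen: 5764801 multiplications (7^8, after padding to 256x256). Strassen reduces 8 recursive multiplications to 7 at each level.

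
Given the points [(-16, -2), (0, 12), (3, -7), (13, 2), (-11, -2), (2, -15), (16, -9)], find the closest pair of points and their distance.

Computing all pairwise distances among 7 points:

d((-16, -2), (0, 12)) = 21.2603
d((-16, -2), (3, -7)) = 19.6469
d((-16, -2), (13, 2)) = 29.2746
d((-16, -2), (-11, -2)) = 5.0 <-- minimum
d((-16, -2), (2, -15)) = 22.2036
d((-16, -2), (16, -9)) = 32.7567
d((0, 12), (3, -7)) = 19.2354
d((0, 12), (13, 2)) = 16.4012
d((0, 12), (-11, -2)) = 17.8045
d((0, 12), (2, -15)) = 27.074
d((0, 12), (16, -9)) = 26.4008
d((3, -7), (13, 2)) = 13.4536
d((3, -7), (-11, -2)) = 14.8661
d((3, -7), (2, -15)) = 8.0623
d((3, -7), (16, -9)) = 13.1529
d((13, 2), (-11, -2)) = 24.3311
d((13, 2), (2, -15)) = 20.2485
d((13, 2), (16, -9)) = 11.4018
d((-11, -2), (2, -15)) = 18.3848
d((-11, -2), (16, -9)) = 27.8927
d((2, -15), (16, -9)) = 15.2315

Closest pair: (-16, -2) and (-11, -2) with distance 5.0

The closest pair is (-16, -2) and (-11, -2) with Euclidean distance 5.0. For 7 points, brute-force pairwise comparison is shown above. For large n, the divide-and-conquer algorithm (sort by x, recurse on halves, check the dividing strip) achieves O(n log n).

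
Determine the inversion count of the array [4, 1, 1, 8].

Finding inversions in [4, 1, 1, 8]:

(0, 1): arr[0]=4 > arr[1]=1
(0, 2): arr[0]=4 > arr[2]=1

Total inversions: 2

The array has 2 inversion(s): (0,1), (0,2). Each pair (i,j) satisfies i < j and arr[i] > arr[j].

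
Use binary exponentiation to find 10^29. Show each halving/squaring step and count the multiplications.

Computing 10^29 by squaring (build up from 10^1; each line after the first costs one multiplication):

10^1 = 10
10^2 = (10^1)^2 = 10^2 = 100
10^3 = 10 * 10^2 = 10 * 100 = 1000
10^6 = (10^3)^2 = 1000^2 = 1000000
10^7 = 10 * 10^6 = 10 * 1000000 = 10000000
10^14 = (10^7)^2 = 10000000^2 = 100000000000000
10^28 = (10^14)^2 = 100000000000000^2 = 10000000000000000000000000000
10^29 = 10 * 10^28 = 10 * 10000000000000000000000000000 = 100000000000000000000000000000

Result: 100000000000000000000000000000
Multiplications needed: 7 (7 lines after 10^1)

10^29 = 100000000000000000000000000000. Using exponentiation by squaring, this requires 7 multiplications. The key idea: if the exponent is even, square the half-power; if odd, multiply by the base once.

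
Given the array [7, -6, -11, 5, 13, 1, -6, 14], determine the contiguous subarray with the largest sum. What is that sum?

Using Kadane's algorithm on [7, -6, -11, 5, 13, 1, -6, 14]:

Scanning through the array:
Position 1 (value -6): max_ending_here = 1, max_so_far = 7
Position 2 (value -11): max_ending_here = -10, max_so_far = 7
Position 3 (value 5): max_ending_here = 5, max_so_far = 7
Position 4 (value 13): max_ending_here = 18, max_so_far = 18
Position 5 (value 1): max_ending_here = 19, max_so_far = 19
Position 6 (value -6): max_ending_here = 13, max_so_far = 19
Position 7 (value 14): max_ending_here = 27, max_so_far = 27

Maximum subarray: [5, 13, 1, -6, 14]
Maximum sum: 27

The maximum subarray is [5, 13, 1, -6, 14] with sum 27. This subarray runs from index 3 to index 7.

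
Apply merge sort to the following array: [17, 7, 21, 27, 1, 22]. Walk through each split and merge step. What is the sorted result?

Merge sort trace:

Split: [17, 7, 21, 27, 1, 22] -> [17, 7, 21] and [27, 1, 22]
  Split: [17, 7, 21] -> [17] and [7, 21]
    Split: [7, 21] -> [7] and [21]
    Merge: [7] + [21] -> [7, 21]
  Merge: [17] + [7, 21] -> [7, 17, 21]
  Split: [27, 1, 22] -> [27] and [1, 22]
    Split: [1, 22] -> [1] and [22]
    Merge: [1] + [22] -> [1, 22]
  Merge: [27] + [1, 22] -> [1, 22, 27]
Merge: [7, 17, 21] + [1, 22, 27] -> [1, 7, 17, 21, 22, 27]

Final sorted array: [1, 7, 17, 21, 22, 27]

The merge sort proceeds by recursively splitting the array and merging sorted halves.
After all merges, the sorted array is [1, 7, 17, 21, 22, 27].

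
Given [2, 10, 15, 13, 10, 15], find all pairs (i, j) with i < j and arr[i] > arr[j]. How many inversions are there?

Finding inversions in [2, 10, 15, 13, 10, 15]:

(2, 3): arr[2]=15 > arr[3]=13
(2, 4): arr[2]=15 > arr[4]=10
(3, 4): arr[3]=13 > arr[4]=10

Total inversions: 3

The array has 3 inversion(s): (2,3), (2,4), (3,4). Each pair (i,j) satisfies i < j and arr[i] > arr[j].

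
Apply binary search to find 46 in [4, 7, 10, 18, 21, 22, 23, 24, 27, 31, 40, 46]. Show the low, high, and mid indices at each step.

Binary search for 46 in [4, 7, 10, 18, 21, 22, 23, 24, 27, 31, 40, 46]:

lo=0, hi=11, mid=5, arr[mid]=22 -> 22 < 46, search right half
lo=6, hi=11, mid=8, arr[mid]=27 -> 27 < 46, search right half
lo=9, hi=11, mid=10, arr[mid]=40 -> 40 < 46, search right half
lo=11, hi=11, mid=11, arr[mid]=46 -> Found target at index 11!

Binary search finds 46 at index 11 after 4 comparisons. The search repeatedly halves the search space by comparing with the middle element.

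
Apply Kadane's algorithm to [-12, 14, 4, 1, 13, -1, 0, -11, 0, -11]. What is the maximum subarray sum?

Using Kadane's algorithm on [-12, 14, 4, 1, 13, -1, 0, -11, 0, -11]:

Scanning through the array:
Position 1 (value 14): max_ending_here = 14, max_so_far = 14
Position 2 (value 4): max_ending_here = 18, max_so_far = 18
Position 3 (value 1): max_ending_here = 19, max_so_far = 19
Position 4 (value 13): max_ending_here = 32, max_so_far = 32
Position 5 (value -1): max_ending_here = 31, max_so_far = 32
Position 6 (value 0): max_ending_here = 31, max_so_far = 32
Position 7 (value -11): max_ending_here = 20, max_so_far = 32
Position 8 (value 0): max_ending_here = 20, max_so_far = 32
Position 9 (value -11): max_ending_here = 9, max_so_far = 32

Maximum subarray: [14, 4, 1, 13]
Maximum sum: 32

The maximum subarray is [14, 4, 1, 13] with sum 32. This subarray runs from index 1 to index 4.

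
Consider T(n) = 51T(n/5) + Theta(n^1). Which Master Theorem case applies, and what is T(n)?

Master Theorem for T(n) = 51T(n/5) + O(n^1):

a = 51, b = 5, c = 1
log_b(a) = log_5(51) = 2.4430

Case 1: c = 1 < log_5(51) = 2.4430
T(n) = O(n^(log_5 51))

For T(n) = 51T(n/5) + O(n^1): log_5(51) = 2.4430. This is Case 1 of the Master Theorem (c < log_b(a), work dominated by leaves), giving O(n^(log_5 51)).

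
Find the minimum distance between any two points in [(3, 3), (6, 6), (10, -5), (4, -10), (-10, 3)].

Computing all pairwise distances among 5 points:

d((3, 3), (6, 6)) = 4.2426 <-- minimum
d((3, 3), (10, -5)) = 10.6301
d((3, 3), (4, -10)) = 13.0384
d((3, 3), (-10, 3)) = 13.0
d((6, 6), (10, -5)) = 11.7047
d((6, 6), (4, -10)) = 16.1245
d((6, 6), (-10, 3)) = 16.2788
d((10, -5), (4, -10)) = 7.8102
d((10, -5), (-10, 3)) = 21.5407
d((4, -10), (-10, 3)) = 19.105

Closest pair: (3, 3) and (6, 6) with distance 4.2426

The closest pair is (3, 3) and (6, 6) with Euclidean distance 4.2426. For 5 points, brute-force pairwise comparison is shown above. For large n, the divide-and-conquer algorithm (sort by x, recurse on halves, check the dividing strip) achieves O(n log n).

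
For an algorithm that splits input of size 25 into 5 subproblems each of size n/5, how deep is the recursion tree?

For divide and conquer with division factor 5:

Problem sizes at each level:
Level 0: 25
Level 1: 5
Level 2: 1

The root is level 0 and the size-1 base case is level 2 (the tree spans levels 0 through 2, i.e. 3 levels counting the root), so the depth is the number of divisions: log_5(25) = 2

The recursion tree depth is log_5(25) = 2. At each level, the problem size is divided by 5, so it takes 2 divisions to reduce to a base case of size 1. The algorithm makes 5 recursive calls at each level.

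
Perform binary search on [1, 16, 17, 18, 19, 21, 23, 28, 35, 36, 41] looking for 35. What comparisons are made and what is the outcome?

Binary search for 35 in [1, 16, 17, 18, 19, 21, 23, 28, 35, 36, 41]:

lo=0, hi=10, mid=5, arr[mid]=21 -> 21 < 35, search right half
lo=6, hi=10, mid=8, arr[mid]=35 -> Found target at index 8!

Binary search finds 35 at index 8 after 2 comparisons. The search repeatedly halves the search space by comparing with the middle element.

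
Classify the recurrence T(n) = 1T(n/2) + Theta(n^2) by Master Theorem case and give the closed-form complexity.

Master Theorem for T(n) = 1T(n/2) + O(n^2):

a = 1, b = 2, c = 2
log_b(a) = log_2(1) = 0.0000

Case 3: c = 2 > log_2(1) = 0.0000
T(n) = O(n^2) = O(n^2)

For T(n) = 1T(n/2) + O(n^2): log_2(1) = 0.0000. This is Case 3 of the Master Theorem (c > log_b(a), work dominated by root), giving O(n^2).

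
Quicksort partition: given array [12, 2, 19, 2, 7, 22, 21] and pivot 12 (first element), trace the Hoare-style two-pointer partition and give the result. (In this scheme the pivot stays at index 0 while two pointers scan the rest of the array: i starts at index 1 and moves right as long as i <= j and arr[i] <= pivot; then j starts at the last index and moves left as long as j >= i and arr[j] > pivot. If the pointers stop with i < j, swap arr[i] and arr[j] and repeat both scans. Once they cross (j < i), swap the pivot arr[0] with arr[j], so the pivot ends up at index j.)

Hoare-style two-pointer partition with pivot = 12:

Initial array: [12, 2, 19, 2, 7, 22, 21]

Pointers start at i = 1, j = 6.
i stops at index 2 (arr[2]=19 > 12), j stops at index 4 (arr[4]=7 <= 12): swap arr[2] and arr[4], array becomes [12, 2, 7, 2, 19, 22, 21]
i ends at 4, j ends at 3: the pointers have crossed (j < i), so scanning stops.

Swap pivot arr[0] with arr[3] to place pivot at position 3: [2, 2, 7, 12, 19, 22, 21]
Pivot position: 3

After partitioning with pivot 12, the array becomes [2, 2, 7, 12, 19, 22, 21]. The pivot is placed at index 3. All elements to the left of the pivot are <= 12, and all elements to the right are > 12.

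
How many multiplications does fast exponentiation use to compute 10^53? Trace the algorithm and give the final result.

Computing 10^53 by squaring (build up from 10^1; each line after the first costs one multiplication):

10^1 = 10
10^2 = (10^1)^2 = 10^2 = 100
10^3 = 10 * 10^2 = 10 * 100 = 1000
10^6 = (10^3)^2 = 1000^2 = 1000000
10^12 = (10^6)^2 = 1000000^2 = 1000000000000
10^13 = 10 * 10^12 = 10 * 1000000000000 = 10000000000000
10^26 = (10^13)^2 = 10000000000000^2 = 100000000000000000000000000
10^52 = (10^26)^2 = 100000000000000000000000000^2 = 10000000000000000000000000000000000000000000000000000
10^53 = 10 * 10^52 = 10 * 10000000000000000000000000000000000000000000000000000 = 100000000000000000000000000000000000000000000000000000

Result: 100000000000000000000000000000000000000000000000000000
Multiplications needed: 8 (8 lines after 10^1)

10^53 = 100000000000000000000000000000000000000000000000000000. Using exponentiation by squaring, this requires 8 multiplications. The key idea: if the exponent is even, square the half-power; if odd, multiply by the base once.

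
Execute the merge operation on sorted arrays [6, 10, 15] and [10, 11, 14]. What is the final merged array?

Merging process:

Compare 6 vs 10: take 6 from left. Merged: [6]
Compare 10 vs 10: take 10 from left. Merged: [6, 10]
Compare 15 vs 10: take 10 from right. Merged: [6, 10, 10]
Compare 15 vs 11: take 11 from right. Merged: [6, 10, 10, 11]
Compare 15 vs 14: take 14 from right. Merged: [6, 10, 10, 11, 14]
Append remaining from left: [15]. Merged: [6, 10, 10, 11, 14, 15]

Final merged array: [6, 10, 10, 11, 14, 15]
Total comparisons: 5

The merged array is [6, 10, 10, 11, 14, 15], requiring 5 comparisons. The merge step runs in O(n) time where n is the total number of elements.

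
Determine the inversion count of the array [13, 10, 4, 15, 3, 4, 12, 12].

Finding inversions in [13, 10, 4, 15, 3, 4, 12, 12]:

(0, 1): arr[0]=13 > arr[1]=10
(0, 2): arr[0]=13 > arr[2]=4
(0, 4): arr[0]=13 > arr[4]=3
(0, 5): arr[0]=13 > arr[5]=4
(0, 6): arr[0]=13 > arr[6]=12
(0, 7): arr[0]=13 > arr[7]=12
(1, 2): arr[1]=10 > arr[2]=4
(1, 4): arr[1]=10 > arr[4]=3
(1, 5): arr[1]=10 > arr[5]=4
(2, 4): arr[2]=4 > arr[4]=3
(3, 4): arr[3]=15 > arr[4]=3
(3, 5): arr[3]=15 > arr[5]=4
(3, 6): arr[3]=15 > arr[6]=12
(3, 7): arr[3]=15 > arr[7]=12

Total inversions: 14

The array has 14 inversion(s): (0,1), (0,2), (0,4), (0,5), (0,6), (0,7), (1,2), (1,4), (1,5), (2,4), (3,4), (3,5), (3,6), (3,7). Each pair (i,j) satisfies i < j and arr[i] > arr[j].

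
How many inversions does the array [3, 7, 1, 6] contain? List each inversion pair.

Finding inversions in [3, 7, 1, 6]:

(0, 2): arr[0]=3 > arr[2]=1
(1, 2): arr[1]=7 > arr[2]=1
(1, 3): arr[1]=7 > arr[3]=6

Total inversions: 3

The array has 3 inversion(s): (0,2), (1,2), (1,3). Each pair (i,j) satisfies i < j and arr[i] > arr[j].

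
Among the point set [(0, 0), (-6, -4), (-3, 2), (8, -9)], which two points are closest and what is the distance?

Computing all pairwise distances among 4 points:

d((0, 0), (-6, -4)) = 7.2111
d((0, 0), (-3, 2)) = 3.6056 <-- minimum
d((0, 0), (8, -9)) = 12.0416
d((-6, -4), (-3, 2)) = 6.7082
d((-6, -4), (8, -9)) = 14.8661
d((-3, 2), (8, -9)) = 15.5563

Closest pair: (0, 0) and (-3, 2) with distance 3.6056

The closest pair is (0, 0) and (-3, 2) with Euclidean distance 3.6056. For 4 points, brute-force pairwise comparison is shown above. For large n, the divide-and-conquer algorithm (sort by x, recurse on halves, check the dividing strip) achieves O(n log n).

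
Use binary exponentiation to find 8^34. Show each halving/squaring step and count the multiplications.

Computing 8^34 by squaring (build up from 8^1; each line after the first costs one multiplication):

8^1 = 8
8^2 = (8^1)^2 = 8^2 = 64
8^4 = (8^2)^2 = 64^2 = 4096
8^8 = (8^4)^2 = 4096^2 = 16777216
8^16 = (8^8)^2 = 16777216^2 = 281474976710656
8^17 = 8 * 8^16 = 8 * 281474976710656 = 2251799813685248
8^34 = (8^17)^2 = 2251799813685248^2 = 5070602400912917605986812821504

Result: 5070602400912917605986812821504
Multiplications needed: 6 (6 lines after 8^1)

8^34 = 5070602400912917605986812821504. Using exponentiation by squaring, this requires 6 multiplications. The key idea: if the exponent is even, square the half-power; if odd, multiply by the base once.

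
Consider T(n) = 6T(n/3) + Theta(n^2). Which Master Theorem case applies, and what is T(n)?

Master Theorem for T(n) = 6T(n/3) + O(n^2):

a = 6, b = 3, c = 2
log_b(a) = log_3(6) = 1.6309

Case 3: c = 2 > log_3(6) = 1.6309
T(n) = O(n^2) = O(n^2)

For T(n) = 6T(n/3) + O(n^2): log_3(6) = 1.6309. This is Case 3 of the Master Theorem (c > log_b(a), work dominated by root), giving O(n^2).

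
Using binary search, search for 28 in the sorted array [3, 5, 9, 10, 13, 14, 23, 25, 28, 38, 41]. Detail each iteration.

Binary search for 28 in [3, 5, 9, 10, 13, 14, 23, 25, 28, 38, 41]:

lo=0, hi=10, mid=5, arr[mid]=14 -> 14 < 28, search right half
lo=6, hi=10, mid=8, arr[mid]=28 -> Found target at index 8!

Binary search finds 28 at index 8 after 2 comparisons. The search repeatedly halves the search space by comparing with the middle element.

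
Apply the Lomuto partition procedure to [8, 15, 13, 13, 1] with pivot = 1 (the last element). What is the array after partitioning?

Lomuto partition with pivot = 1:

Initial array: [8, 15, 13, 13, 1]

arr[0]=8 > 1: no swap
arr[1]=15 > 1: no swap
arr[2]=13 > 1: no swap
arr[3]=13 > 1: no swap

Place pivot at position 0: [1, 15, 13, 13, 8]
Pivot position: 0

After partitioning with pivot 1, the array becomes [1, 15, 13, 13, 8]. The pivot is placed at index 0. All elements to the left of the pivot are <= 1, and all elements to the right are > 1.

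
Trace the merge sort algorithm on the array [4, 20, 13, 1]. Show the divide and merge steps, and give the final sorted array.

Merge sort trace:

Split: [4, 20, 13, 1] -> [4, 20] and [13, 1]
  Split: [4, 20] -> [4] and [20]
  Merge: [4] + [20] -> [4, 20]
  Split: [13, 1] -> [13] and [1]
  Merge: [13] + [1] -> [1, 13]
Merge: [4, 20] + [1, 13] -> [1, 4, 13, 20]

Final sorted array: [1, 4, 13, 20]

The merge sort proceeds by recursively splitting the array and merging sorted halves.
After all merges, the sorted array is [1, 4, 13, 20].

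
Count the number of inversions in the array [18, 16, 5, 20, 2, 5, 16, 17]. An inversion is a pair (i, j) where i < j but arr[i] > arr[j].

Finding inversions in [18, 16, 5, 20, 2, 5, 16, 17]:

(0, 1): arr[0]=18 > arr[1]=16
(0, 2): arr[0]=18 > arr[2]=5
(0, 4): arr[0]=18 > arr[4]=2
(0, 5): arr[0]=18 > arr[5]=5
(0, 6): arr[0]=18 > arr[6]=16
(0, 7): arr[0]=18 > arr[7]=17
(1, 2): arr[1]=16 > arr[2]=5
(1, 4): arr[1]=16 > arr[4]=2
(1, 5): arr[1]=16 > arr[5]=5
(2, 4): arr[2]=5 > arr[4]=2
(3, 4): arr[3]=20 > arr[4]=2
(3, 5): arr[3]=20 > arr[5]=5
(3, 6): arr[3]=20 > arr[6]=16
(3, 7): arr[3]=20 > arr[7]=17

Total inversions: 14

The array has 14 inversion(s): (0,1), (0,2), (0,4), (0,5), (0,6), (0,7), (1,2), (1,4), (1,5), (2,4), (3,4), (3,5), (3,6), (3,7). Each pair (i,j) satisfies i < j and arr[i] > arr[j].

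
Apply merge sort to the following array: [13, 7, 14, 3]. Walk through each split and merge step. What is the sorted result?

Merge sort trace:

Split: [13, 7, 14, 3] -> [13, 7] and [14, 3]
  Split: [13, 7] -> [13] and [7]
  Merge: [13] + [7] -> [7, 13]
  Split: [14, 3] -> [14] and [3]
  Merge: [14] + [3] -> [3, 14]
Merge: [7, 13] + [3, 14] -> [3, 7, 13, 14]

Final sorted array: [3, 7, 13, 14]

The merge sort proceeds by recursively splitting the array and merging sorted halves.
After all merges, the sorted array is [3, 7, 13, 14].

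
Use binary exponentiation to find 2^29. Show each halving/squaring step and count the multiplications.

Computing 2^29 by squaring (build up from 2^1; each line after the first costs one multiplication):

2^1 = 2
2^2 = (2^1)^2 = 2^2 = 4
2^3 = 2 * 2^2 = 2 * 4 = 8
2^6 = (2^3)^2 = 8^2 = 64
2^7 = 2 * 2^6 = 2 * 64 = 128
2^14 = (2^7)^2 = 128^2 = 16384
2^28 = (2^14)^2 = 16384^2 = 268435456
2^29 = 2 * 2^28 = 2 * 268435456 = 536870912

Result: 536870912
Multiplications needed: 7 (7 lines after 2^1)

2^29 = 536870912. Using exponentiation by squaring, this requires 7 multiplications. The key idea: if the exponent is even, square the half-power; if odd, multiply by the base once.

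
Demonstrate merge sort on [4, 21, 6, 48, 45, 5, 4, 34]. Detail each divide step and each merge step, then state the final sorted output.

Merge sort trace:

Split: [4, 21, 6, 48, 45, 5, 4, 34] -> [4, 21, 6, 48] and [45, 5, 4, 34]
  Split: [4, 21, 6, 48] -> [4, 21] and [6, 48]
    Split: [4, 21] -> [4] and [21]
    Merge: [4] + [21] -> [4, 21]
    Split: [6, 48] -> [6] and [48]
    Merge: [6] + [48] -> [6, 48]
  Merge: [4, 21] + [6, 48] -> [4, 6, 21, 48]
  Split: [45, 5, 4, 34] -> [45, 5] and [4, 34]
    Split: [45, 5] -> [45] and [5]
    Merge: [45] + [5] -> [5, 45]
    Split: [4, 34] -> [4] and [34]
    Merge: [4] + [34] -> [4, 34]
  Merge: [5, 45] + [4, 34] -> [4, 5, 34, 45]
Merge: [4, 6, 21, 48] + [4, 5, 34, 45] -> [4, 4, 5, 6, 21, 34, 45, 48]

Final sorted array: [4, 4, 5, 6, 21, 34, 45, 48]

The merge sort proceeds by recursively splitting the array and merging sorted halves.
After all merges, the sorted array is [4, 4, 5, 6, 21, 34, 45, 48].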